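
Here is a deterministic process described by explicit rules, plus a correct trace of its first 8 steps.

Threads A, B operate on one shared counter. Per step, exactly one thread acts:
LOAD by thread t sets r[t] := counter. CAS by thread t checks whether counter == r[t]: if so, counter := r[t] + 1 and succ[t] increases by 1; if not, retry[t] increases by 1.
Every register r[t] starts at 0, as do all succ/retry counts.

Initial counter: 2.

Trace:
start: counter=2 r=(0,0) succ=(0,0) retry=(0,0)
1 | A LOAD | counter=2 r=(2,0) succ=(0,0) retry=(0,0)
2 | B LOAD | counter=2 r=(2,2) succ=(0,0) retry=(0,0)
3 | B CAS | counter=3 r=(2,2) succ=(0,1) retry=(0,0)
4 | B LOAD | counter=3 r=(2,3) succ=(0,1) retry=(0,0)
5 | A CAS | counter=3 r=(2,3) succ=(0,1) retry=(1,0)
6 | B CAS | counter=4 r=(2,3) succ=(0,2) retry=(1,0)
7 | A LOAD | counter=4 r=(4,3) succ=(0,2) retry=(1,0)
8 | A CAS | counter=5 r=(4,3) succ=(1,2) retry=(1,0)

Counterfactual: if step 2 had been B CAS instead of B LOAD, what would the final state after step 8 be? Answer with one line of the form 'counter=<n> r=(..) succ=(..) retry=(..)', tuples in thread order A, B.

(re-executing from step 2 with the substitution; state before step 2: counter=2 r=(2,0) succ=(0,0) retry=(0,0))
2 | B CAS | counter=2 r=(2,0) succ=(0,0) retry=(0,1)
3 | B CAS | counter=2 r=(2,0) succ=(0,0) retry=(0,2)
4 | B LOAD | counter=2 r=(2,2) succ=(0,0) retry=(0,2)
5 | A CAS | counter=3 r=(2,2) succ=(1,0) retry=(0,2)
6 | B CAS | counter=3 r=(2,2) succ=(1,0) retry=(0,3)
7 | A LOAD | counter=3 r=(3,2) succ=(1,0) retry=(0,3)
8 | A CAS | counter=4 r=(3,2) succ=(2,0) retry=(0,3)

counter=4 r=(3,2) succ=(2,0) retry=(0,3)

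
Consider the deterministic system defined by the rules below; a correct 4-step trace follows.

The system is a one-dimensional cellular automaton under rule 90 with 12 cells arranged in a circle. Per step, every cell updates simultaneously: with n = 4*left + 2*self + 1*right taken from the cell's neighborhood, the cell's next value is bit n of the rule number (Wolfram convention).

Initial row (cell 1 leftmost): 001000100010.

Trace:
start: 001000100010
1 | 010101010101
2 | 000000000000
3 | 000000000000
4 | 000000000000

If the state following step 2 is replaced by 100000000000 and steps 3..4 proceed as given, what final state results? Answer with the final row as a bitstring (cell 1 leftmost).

state after step 2 := 100000000000
3 | 010000000001
4 | 001000000010

001000000010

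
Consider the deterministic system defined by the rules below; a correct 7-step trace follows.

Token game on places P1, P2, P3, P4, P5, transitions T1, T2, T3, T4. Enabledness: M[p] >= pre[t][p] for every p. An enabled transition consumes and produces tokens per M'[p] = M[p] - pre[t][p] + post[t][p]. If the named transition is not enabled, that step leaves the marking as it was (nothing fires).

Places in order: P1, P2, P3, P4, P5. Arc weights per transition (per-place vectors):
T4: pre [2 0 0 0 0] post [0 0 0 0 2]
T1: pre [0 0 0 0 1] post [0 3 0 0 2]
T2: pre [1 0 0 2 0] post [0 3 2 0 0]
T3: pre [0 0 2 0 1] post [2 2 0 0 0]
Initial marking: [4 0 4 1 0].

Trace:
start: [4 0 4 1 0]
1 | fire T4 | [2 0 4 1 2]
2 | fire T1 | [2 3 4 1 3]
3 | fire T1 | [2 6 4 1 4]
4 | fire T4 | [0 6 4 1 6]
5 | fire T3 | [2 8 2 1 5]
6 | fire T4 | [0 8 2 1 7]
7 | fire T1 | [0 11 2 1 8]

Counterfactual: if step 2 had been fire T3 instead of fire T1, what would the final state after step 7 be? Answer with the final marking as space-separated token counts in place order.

2 10 0 1 6

(re-executing from step 2 with the substitution; state before step 2: [2 0 4 1 2])
2 | fire T3 | [4 2 2 1 1]
3 | fire T1 | [4 5 2 1 2]
4 | fire T4 | [2 5 2 1 4]
5 | fire T3 | [4 7 0 1 3]
6 | fire T4 | [2 7 0 1 5]
7 | fire T1 | [2 10 0 1 6]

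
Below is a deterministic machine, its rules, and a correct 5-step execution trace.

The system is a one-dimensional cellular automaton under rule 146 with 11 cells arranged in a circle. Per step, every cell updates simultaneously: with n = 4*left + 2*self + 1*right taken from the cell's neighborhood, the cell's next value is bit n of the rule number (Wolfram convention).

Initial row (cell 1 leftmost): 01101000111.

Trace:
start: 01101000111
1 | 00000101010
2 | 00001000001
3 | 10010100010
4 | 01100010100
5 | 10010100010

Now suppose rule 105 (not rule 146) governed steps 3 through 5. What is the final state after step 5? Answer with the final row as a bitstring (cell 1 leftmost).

11110101010

(re-executing steps 3..5 under rule 105; state before step 3: 00001000001)
3 | 01100011100
4 | 01101010101
5 | 11110101010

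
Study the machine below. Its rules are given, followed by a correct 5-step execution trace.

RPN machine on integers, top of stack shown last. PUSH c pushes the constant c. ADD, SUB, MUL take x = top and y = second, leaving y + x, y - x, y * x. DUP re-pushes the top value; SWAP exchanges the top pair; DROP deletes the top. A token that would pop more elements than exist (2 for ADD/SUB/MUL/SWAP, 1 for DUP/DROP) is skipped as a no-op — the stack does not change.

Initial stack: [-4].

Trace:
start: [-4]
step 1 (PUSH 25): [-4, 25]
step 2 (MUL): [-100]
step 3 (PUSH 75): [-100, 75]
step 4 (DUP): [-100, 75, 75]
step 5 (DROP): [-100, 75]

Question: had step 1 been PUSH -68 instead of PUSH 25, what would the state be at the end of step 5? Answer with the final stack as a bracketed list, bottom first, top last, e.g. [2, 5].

[272, 75]

(re-executing from step 1 with the substitution; state before step 1: [-4])
step 1 (PUSH -68): [-4, -68]
step 2 (MUL): [272]
step 3 (PUSH 75): [272, 75]
step 4 (DUP): [272, 75, 75]
step 5 (DROP): [272, 75]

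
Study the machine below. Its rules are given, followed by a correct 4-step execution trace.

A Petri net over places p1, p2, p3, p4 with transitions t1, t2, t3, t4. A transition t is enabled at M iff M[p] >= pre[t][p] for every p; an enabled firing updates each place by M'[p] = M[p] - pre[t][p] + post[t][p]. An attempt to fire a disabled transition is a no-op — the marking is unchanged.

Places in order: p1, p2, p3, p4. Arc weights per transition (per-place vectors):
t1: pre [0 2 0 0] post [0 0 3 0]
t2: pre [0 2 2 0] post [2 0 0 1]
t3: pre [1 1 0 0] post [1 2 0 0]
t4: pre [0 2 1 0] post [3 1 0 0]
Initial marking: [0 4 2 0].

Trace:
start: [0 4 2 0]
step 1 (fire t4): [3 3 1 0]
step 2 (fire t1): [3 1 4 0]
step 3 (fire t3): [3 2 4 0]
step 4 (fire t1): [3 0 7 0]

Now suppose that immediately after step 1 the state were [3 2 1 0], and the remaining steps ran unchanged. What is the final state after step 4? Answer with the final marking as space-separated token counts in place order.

3 0 4 0

state after step 1 := [3 2 1 0]
step 2 (fire t1): [3 0 4 0]
step 3 (fire t3): [3 0 4 0]
step 4 (fire t1): [3 0 4 0]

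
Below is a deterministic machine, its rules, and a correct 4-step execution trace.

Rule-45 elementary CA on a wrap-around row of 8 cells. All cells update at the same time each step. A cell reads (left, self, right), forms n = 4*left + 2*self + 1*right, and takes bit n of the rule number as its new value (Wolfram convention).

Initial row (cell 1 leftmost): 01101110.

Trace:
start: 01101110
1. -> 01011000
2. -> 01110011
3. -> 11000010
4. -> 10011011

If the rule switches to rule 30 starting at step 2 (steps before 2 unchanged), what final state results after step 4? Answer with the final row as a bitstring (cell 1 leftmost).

(re-executing steps 2..4 under rule 30; state before step 2: 01011000)
2. -> 11010100
3. -> 10010111
4. -> 01110100

01110100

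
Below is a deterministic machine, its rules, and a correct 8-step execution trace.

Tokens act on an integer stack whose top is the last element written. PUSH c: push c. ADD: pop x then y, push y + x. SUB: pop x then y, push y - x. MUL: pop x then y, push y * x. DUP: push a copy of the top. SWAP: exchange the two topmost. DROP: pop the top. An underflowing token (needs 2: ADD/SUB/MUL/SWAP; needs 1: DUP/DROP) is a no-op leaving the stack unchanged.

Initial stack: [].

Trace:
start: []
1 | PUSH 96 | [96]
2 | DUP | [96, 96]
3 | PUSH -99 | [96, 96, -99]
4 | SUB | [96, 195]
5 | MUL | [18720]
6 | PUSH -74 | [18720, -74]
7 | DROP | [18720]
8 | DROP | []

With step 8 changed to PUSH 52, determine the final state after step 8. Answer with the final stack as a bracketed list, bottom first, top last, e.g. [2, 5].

(re-executing from step 8 with the substitution; state before step 8: [18720])
8 | PUSH 52 | [18720, 52]

[18720, 52]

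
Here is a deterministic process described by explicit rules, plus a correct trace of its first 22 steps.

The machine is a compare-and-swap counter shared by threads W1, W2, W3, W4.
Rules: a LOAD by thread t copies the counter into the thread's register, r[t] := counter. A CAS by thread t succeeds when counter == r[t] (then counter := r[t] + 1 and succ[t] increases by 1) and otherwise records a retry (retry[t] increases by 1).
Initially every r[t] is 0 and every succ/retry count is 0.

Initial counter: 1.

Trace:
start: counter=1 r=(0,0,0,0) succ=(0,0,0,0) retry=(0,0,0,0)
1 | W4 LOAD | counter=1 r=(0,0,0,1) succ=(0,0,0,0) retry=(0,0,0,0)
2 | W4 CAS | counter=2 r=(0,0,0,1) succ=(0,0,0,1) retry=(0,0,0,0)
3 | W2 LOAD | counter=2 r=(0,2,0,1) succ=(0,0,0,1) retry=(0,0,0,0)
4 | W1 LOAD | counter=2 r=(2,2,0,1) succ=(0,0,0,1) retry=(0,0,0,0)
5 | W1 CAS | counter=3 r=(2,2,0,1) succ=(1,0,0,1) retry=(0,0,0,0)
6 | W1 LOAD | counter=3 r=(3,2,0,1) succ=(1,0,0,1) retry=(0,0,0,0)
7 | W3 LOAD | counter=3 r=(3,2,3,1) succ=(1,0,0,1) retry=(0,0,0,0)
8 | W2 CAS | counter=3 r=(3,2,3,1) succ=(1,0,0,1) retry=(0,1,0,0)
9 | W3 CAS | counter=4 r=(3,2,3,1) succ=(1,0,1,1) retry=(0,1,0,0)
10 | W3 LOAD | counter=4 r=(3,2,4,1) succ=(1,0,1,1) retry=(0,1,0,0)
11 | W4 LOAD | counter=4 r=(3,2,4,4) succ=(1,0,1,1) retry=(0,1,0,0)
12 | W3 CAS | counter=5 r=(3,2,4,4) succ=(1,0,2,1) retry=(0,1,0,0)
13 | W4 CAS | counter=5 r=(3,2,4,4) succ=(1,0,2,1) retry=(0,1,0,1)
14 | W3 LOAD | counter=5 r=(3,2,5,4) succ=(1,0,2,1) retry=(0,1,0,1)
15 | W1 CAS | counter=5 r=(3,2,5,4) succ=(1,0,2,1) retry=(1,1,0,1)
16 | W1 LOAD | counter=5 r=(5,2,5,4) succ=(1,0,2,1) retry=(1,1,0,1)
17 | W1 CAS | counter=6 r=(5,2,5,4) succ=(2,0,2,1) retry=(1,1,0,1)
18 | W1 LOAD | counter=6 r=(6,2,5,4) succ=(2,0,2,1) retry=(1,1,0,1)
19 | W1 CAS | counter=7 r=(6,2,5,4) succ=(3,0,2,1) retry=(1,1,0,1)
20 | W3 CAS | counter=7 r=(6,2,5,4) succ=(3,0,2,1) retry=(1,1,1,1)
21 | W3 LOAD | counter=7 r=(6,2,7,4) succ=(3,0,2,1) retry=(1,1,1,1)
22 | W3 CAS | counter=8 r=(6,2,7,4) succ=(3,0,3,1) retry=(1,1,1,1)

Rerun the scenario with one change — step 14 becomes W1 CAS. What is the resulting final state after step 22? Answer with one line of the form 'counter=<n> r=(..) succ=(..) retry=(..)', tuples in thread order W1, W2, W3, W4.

counter=8 r=(6,2,7,4) succ=(3,0,3,1) retry=(2,1,1,1)

(re-executing from step 14 with the substitution; state before step 14: counter=5 r=(3,2,4,4) succ=(1,0,2,1) retry=(0,1,0,1))
14 | W1 CAS | counter=5 r=(3,2,4,4) succ=(1,0,2,1) retry=(1,1,0,1)
15 | W1 CAS | counter=5 r=(3,2,4,4) succ=(1,0,2,1) retry=(2,1,0,1)
16 | W1 LOAD | counter=5 r=(5,2,4,4) succ=(1,0,2,1) retry=(2,1,0,1)
17 | W1 CAS | counter=6 r=(5,2,4,4) succ=(2,0,2,1) retry=(2,1,0,1)
18 | W1 LOAD | counter=6 r=(6,2,4,4) succ=(2,0,2,1) retry=(2,1,0,1)
19 | W1 CAS | counter=7 r=(6,2,4,4) succ=(3,0,2,1) retry=(2,1,0,1)
20 | W3 CAS | counter=7 r=(6,2,4,4) succ=(3,0,2,1) retry=(2,1,1,1)
21 | W3 LOAD | counter=7 r=(6,2,7,4) succ=(3,0,2,1) retry=(2,1,1,1)
22 | W3 CAS | counter=8 r=(6,2,7,4) succ=(3,0,3,1) retry=(2,1,1,1)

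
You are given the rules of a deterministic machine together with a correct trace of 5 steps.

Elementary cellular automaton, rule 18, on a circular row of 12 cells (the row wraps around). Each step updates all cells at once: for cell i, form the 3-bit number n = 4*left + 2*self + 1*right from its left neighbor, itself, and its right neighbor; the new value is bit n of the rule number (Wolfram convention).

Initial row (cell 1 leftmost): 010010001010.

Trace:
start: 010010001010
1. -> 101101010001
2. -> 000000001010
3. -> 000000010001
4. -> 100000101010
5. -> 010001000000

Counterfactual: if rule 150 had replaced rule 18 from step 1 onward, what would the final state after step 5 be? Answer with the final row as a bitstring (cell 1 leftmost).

100110011001

(re-executing steps 1..5 under rule 150; state before step 1: 010010001010)
1. -> 111111011011
2. -> 111110000001
3. -> 111101000010
4. -> 011001100110
5. -> 100110011001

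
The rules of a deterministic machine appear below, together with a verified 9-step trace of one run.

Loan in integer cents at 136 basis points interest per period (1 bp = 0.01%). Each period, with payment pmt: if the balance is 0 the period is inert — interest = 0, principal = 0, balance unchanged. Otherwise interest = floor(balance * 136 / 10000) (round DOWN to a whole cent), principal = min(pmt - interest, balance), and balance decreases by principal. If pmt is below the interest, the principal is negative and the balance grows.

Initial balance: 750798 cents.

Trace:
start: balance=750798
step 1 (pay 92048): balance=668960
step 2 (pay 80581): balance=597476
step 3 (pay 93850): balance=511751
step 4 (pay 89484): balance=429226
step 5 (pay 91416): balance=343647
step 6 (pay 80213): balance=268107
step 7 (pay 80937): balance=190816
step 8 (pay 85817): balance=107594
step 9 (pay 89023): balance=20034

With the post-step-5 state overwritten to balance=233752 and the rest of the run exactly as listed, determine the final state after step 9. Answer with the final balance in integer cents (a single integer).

0

state after step 5 := balance=233752
step 6 (pay 80213): balance=156718
step 7 (pay 80937): balance=77912
step 8 (pay 85817): balance=0
step 9 (pay 89023): balance=0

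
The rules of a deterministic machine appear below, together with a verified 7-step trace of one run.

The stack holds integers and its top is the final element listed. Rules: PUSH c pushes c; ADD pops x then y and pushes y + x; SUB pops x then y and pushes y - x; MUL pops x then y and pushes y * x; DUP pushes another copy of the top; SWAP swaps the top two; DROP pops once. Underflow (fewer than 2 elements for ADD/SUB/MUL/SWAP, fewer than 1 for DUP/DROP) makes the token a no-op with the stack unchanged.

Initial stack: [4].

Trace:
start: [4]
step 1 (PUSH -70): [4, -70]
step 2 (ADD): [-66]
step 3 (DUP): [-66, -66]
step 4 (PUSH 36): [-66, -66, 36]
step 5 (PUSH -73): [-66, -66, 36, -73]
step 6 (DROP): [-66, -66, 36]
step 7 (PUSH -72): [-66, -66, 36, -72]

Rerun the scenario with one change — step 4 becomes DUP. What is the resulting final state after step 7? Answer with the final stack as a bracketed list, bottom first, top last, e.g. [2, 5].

(re-executing from step 4 with the substitution; state before step 4: [-66, -66])
step 4 (DUP): [-66, -66, -66]
step 5 (PUSH -73): [-66, -66, -66, -73]
step 6 (DROP): [-66, -66, -66]
step 7 (PUSH -72): [-66, -66, -66, -72]

[-66, -66, -66, -72]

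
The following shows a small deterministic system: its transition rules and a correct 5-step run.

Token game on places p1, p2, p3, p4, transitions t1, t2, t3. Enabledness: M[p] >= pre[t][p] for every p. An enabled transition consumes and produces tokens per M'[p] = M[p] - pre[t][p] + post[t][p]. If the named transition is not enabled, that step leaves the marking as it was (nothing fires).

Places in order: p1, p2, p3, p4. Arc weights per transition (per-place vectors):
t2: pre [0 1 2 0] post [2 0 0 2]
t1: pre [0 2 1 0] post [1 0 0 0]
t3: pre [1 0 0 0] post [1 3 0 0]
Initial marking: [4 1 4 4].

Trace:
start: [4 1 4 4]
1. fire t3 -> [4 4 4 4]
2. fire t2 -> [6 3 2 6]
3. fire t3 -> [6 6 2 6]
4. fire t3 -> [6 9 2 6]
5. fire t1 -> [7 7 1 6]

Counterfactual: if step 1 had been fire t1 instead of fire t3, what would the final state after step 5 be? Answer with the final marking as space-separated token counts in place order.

(re-executing from step 1 with the substitution; state before step 1: [4 1 4 4])
1. fire t1 -> [4 1 4 4]
2. fire t2 -> [6 0 2 6]
3. fire t3 -> [6 3 2 6]
4. fire t3 -> [6 6 2 6]
5. fire t1 -> [7 4 1 6]

7 4 1 6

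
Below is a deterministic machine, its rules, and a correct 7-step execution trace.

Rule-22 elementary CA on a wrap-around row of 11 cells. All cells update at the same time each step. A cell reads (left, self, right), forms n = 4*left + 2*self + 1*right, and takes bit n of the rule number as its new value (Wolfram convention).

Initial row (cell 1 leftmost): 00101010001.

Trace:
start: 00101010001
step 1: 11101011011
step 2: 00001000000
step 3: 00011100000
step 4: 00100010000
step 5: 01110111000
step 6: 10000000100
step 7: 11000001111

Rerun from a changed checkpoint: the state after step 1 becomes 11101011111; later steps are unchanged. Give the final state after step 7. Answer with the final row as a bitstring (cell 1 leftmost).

state after step 1 := 11101011111
step 2: 00001000000
step 3: 00011100000
step 4: 00100010000
step 5: 01110111000
step 6: 10000000100
step 7: 11000001111

11000001111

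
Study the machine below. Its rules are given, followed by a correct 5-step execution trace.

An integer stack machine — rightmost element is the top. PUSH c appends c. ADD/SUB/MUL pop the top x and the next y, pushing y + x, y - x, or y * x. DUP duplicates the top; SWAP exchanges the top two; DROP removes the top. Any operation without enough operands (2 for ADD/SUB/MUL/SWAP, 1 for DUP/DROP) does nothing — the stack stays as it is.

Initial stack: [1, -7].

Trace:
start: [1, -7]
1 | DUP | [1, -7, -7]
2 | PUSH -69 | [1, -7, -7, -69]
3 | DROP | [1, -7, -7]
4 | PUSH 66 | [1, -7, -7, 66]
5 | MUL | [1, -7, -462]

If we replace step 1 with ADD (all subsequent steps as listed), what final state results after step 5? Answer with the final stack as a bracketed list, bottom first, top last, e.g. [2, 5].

(re-executing from step 1 with the substitution; state before step 1: [1, -7])
1 | ADD | [-6]
2 | PUSH -69 | [-6, -69]
3 | DROP | [-6]
4 | PUSH 66 | [-6, 66]
5 | MUL | [-396]

[-396]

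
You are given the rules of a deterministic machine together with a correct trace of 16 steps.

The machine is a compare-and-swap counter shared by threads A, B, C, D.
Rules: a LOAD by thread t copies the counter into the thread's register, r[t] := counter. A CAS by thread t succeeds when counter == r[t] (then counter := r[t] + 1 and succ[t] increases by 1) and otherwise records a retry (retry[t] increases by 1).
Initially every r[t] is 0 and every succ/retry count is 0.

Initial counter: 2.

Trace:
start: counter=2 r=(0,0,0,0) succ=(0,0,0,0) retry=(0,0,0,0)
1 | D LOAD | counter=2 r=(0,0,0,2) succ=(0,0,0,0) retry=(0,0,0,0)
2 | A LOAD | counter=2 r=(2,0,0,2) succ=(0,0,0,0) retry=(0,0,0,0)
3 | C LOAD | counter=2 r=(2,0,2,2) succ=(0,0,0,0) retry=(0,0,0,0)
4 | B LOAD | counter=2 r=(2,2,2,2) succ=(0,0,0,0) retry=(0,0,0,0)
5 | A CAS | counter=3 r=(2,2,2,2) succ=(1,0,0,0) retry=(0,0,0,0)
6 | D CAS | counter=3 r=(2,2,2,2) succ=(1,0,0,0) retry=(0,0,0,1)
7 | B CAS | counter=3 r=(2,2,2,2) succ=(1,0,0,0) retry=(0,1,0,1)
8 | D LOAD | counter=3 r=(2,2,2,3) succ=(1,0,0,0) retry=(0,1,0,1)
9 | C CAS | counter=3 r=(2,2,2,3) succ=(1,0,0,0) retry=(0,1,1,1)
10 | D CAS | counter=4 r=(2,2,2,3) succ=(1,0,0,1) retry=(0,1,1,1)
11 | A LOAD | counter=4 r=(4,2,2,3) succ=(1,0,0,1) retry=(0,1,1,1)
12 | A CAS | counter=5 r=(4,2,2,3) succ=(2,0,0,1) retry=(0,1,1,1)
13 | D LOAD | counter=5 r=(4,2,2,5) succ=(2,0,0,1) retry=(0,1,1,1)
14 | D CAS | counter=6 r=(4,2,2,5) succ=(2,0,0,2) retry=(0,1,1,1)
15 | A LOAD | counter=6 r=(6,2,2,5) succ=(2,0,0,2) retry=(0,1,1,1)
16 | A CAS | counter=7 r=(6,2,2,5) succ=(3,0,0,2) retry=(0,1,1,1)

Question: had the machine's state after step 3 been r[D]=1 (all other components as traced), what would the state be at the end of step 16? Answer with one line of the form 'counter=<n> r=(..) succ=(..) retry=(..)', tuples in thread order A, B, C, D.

state after step 3 := counter=2 r=(2,0,2,1) succ=(0,0,0,0) retry=(0,0,0,0)
4 | B LOAD | counter=2 r=(2,2,2,1) succ=(0,0,0,0) retry=(0,0,0,0)
5 | A CAS | counter=3 r=(2,2,2,1) succ=(1,0,0,0) retry=(0,0,0,0)
6 | D CAS | counter=3 r=(2,2,2,1) succ=(1,0,0,0) retry=(0,0,0,1)
7 | B CAS | counter=3 r=(2,2,2,1) succ=(1,0,0,0) retry=(0,1,0,1)
8 | D LOAD | counter=3 r=(2,2,2,3) succ=(1,0,0,0) retry=(0,1,0,1)
9 | C CAS | counter=3 r=(2,2,2,3) succ=(1,0,0,0) retry=(0,1,1,1)
10 | D CAS | counter=4 r=(2,2,2,3) succ=(1,0,0,1) retry=(0,1,1,1)
11 | A LOAD | counter=4 r=(4,2,2,3) succ=(1,0,0,1) retry=(0,1,1,1)
12 | A CAS | counter=5 r=(4,2,2,3) succ=(2,0,0,1) retry=(0,1,1,1)
13 | D LOAD | counter=5 r=(4,2,2,5) succ=(2,0,0,1) retry=(0,1,1,1)
14 | D CAS | counter=6 r=(4,2,2,5) succ=(2,0,0,2) retry=(0,1,1,1)
15 | A LOAD | counter=6 r=(6,2,2,5) succ=(2,0,0,2) retry=(0,1,1,1)
16 | A CAS | counter=7 r=(6,2,2,5) succ=(3,0,0,2) retry=(0,1,1,1)

counter=7 r=(6,2,2,5) succ=(3,0,0,2) retry=(0,1,1,1)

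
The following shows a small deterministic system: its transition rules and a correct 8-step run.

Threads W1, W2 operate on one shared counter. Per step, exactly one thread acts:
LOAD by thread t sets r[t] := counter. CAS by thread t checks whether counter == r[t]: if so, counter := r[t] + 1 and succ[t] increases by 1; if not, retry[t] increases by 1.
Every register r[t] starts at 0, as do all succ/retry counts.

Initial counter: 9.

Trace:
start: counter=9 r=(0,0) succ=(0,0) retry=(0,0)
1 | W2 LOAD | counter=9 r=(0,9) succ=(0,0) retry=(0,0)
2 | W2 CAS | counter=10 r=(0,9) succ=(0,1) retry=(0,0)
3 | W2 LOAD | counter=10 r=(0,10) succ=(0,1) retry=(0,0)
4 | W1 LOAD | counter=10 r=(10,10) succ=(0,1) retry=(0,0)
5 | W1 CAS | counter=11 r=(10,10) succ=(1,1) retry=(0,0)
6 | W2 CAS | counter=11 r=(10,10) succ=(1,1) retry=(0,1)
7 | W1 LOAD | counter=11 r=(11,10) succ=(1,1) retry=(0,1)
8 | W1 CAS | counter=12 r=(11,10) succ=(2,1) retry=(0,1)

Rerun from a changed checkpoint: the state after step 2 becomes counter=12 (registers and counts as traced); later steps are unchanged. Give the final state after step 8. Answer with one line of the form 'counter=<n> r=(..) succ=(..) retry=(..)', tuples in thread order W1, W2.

counter=14 r=(13,12) succ=(2,1) retry=(0,1)

state after step 2 := counter=12 r=(0,9) succ=(0,1) retry=(0,0)
3 | W2 LOAD | counter=12 r=(0,12) succ=(0,1) retry=(0,0)
4 | W1 LOAD | counter=12 r=(12,12) succ=(0,1) retry=(0,0)
5 | W1 CAS | counter=13 r=(12,12) succ=(1,1) retry=(0,0)
6 | W2 CAS | counter=13 r=(12,12) succ=(1,1) retry=(0,1)
7 | W1 LOAD | counter=13 r=(13,12) succ=(1,1) retry=(0,1)
8 | W1 CAS | counter=14 r=(13,12) succ=(2,1) retry=(0,1)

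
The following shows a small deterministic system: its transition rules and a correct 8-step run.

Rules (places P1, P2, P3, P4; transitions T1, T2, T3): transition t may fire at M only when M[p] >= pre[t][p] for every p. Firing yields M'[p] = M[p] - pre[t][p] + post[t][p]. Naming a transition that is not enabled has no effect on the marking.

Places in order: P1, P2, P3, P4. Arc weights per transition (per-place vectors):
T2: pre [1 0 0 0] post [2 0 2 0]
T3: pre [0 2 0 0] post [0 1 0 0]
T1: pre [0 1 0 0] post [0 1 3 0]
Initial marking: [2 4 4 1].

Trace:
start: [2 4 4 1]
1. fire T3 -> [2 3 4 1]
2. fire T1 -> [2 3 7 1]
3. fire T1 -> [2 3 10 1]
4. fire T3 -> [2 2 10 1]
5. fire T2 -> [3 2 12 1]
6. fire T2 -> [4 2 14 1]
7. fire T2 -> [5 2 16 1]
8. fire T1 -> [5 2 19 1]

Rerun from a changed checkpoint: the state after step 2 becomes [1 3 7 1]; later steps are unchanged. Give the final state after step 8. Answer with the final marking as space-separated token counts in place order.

4 2 19 1

state after step 2 := [1 3 7 1]
3. fire T1 -> [1 3 10 1]
4. fire T3 -> [1 2 10 1]
5. fire T2 -> [2 2 12 1]
6. fire T2 -> [3 2 14 1]
7. fire T2 -> [4 2 16 1]
8. fire T1 -> [4 2 19 1]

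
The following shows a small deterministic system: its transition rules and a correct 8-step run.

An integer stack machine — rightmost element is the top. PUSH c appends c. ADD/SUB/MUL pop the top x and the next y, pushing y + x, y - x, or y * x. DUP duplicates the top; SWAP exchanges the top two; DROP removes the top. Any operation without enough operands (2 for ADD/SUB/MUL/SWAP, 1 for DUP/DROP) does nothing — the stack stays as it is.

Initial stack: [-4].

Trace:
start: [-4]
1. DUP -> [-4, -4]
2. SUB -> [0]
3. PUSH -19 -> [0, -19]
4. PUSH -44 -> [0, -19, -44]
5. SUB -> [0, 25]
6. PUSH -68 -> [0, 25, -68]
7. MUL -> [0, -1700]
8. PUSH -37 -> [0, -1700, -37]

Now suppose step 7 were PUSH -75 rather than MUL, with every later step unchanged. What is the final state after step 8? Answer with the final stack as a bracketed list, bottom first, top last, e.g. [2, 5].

[0, 25, -68, -75, -37]

(re-executing from step 7 with the substitution; state before step 7: [0, 25, -68])
7. PUSH -75 -> [0, 25, -68, -75]
8. PUSH -37 -> [0, 25, -68, -75, -37]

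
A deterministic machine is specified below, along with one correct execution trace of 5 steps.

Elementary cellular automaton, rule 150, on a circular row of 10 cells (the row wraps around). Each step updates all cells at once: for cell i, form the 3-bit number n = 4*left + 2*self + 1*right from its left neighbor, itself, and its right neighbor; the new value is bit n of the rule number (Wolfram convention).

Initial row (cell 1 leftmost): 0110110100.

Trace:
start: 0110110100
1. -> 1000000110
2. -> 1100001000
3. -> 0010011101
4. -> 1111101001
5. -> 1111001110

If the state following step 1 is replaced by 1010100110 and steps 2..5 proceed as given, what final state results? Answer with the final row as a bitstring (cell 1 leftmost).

state after step 1 := 1010100110
2. -> 1010111000
3. -> 1010010101
4. -> 0011110100
5. -> 0101100110

0101100110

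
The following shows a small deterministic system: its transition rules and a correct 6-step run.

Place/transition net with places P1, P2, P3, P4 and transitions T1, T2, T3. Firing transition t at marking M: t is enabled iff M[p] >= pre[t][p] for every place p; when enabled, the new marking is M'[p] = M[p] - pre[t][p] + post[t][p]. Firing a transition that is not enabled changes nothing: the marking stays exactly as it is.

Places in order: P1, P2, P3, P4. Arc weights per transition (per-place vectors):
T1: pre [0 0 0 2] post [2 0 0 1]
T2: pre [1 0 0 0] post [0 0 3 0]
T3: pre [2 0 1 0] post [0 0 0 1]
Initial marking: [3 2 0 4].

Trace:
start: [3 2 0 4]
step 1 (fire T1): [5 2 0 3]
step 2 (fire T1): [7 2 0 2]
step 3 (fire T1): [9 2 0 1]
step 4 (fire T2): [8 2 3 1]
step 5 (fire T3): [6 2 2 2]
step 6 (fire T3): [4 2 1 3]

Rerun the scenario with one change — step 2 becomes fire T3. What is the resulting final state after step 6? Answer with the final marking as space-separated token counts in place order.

2 2 1 4

(re-executing from step 2 with the substitution; state before step 2: [5 2 0 3])
step 2 (fire T3): [5 2 0 3]
step 3 (fire T1): [7 2 0 2]
step 4 (fire T2): [6 2 3 2]
step 5 (fire T3): [4 2 2 3]
step 6 (fire T3): [2 2 1 4]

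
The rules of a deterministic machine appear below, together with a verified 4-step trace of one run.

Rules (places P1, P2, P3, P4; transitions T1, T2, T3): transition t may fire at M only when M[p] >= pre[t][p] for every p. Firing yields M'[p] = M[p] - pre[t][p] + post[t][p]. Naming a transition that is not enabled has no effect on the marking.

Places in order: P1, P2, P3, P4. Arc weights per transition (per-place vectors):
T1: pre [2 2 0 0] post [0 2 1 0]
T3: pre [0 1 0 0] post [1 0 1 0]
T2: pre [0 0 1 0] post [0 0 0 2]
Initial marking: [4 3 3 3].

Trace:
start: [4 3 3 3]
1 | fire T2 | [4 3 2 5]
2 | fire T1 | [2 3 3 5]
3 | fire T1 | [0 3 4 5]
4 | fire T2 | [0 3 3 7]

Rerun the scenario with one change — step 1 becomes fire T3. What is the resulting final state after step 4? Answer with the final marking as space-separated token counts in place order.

1 2 5 5

(re-executing from step 1 with the substitution; state before step 1: [4 3 3 3])
1 | fire T3 | [5 2 4 3]
2 | fire T1 | [3 2 5 3]
3 | fire T1 | [1 2 6 3]
4 | fire T2 | [1 2 5 5]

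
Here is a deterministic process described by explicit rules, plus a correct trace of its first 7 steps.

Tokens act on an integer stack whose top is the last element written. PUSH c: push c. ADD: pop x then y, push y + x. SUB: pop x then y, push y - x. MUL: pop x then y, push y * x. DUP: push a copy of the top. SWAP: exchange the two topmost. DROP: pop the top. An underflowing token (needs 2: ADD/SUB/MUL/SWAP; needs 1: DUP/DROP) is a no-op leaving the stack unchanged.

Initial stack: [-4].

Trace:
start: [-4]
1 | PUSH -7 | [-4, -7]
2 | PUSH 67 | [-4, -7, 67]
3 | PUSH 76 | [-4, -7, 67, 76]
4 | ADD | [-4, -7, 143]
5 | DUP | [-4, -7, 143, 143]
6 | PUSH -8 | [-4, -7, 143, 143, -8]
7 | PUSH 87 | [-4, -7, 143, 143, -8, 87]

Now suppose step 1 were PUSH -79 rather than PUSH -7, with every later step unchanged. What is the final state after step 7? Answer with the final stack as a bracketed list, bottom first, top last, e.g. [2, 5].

(re-executing from step 1 with the substitution; state before step 1: [-4])
1 | PUSH -79 | [-4, -79]
2 | PUSH 67 | [-4, -79, 67]
3 | PUSH 76 | [-4, -79, 67, 76]
4 | ADD | [-4, -79, 143]
5 | DUP | [-4, -79, 143, 143]
6 | PUSH -8 | [-4, -79, 143, 143, -8]
7 | PUSH 87 | [-4, -79, 143, 143, -8, 87]

[-4, -79, 143, 143, -8, 87]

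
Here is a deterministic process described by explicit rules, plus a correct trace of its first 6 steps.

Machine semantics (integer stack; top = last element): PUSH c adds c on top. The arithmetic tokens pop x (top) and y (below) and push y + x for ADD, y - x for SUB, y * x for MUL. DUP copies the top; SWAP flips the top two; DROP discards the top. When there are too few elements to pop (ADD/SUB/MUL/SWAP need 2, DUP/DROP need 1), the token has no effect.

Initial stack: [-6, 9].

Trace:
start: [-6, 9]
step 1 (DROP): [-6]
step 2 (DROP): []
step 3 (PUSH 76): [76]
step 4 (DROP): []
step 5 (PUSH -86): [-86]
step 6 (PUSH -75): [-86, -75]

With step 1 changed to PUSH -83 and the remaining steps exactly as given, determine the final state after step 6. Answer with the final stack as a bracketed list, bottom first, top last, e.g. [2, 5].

[-6, 9, -86, -75]

(re-executing from step 1 with the substitution; state before step 1: [-6, 9])
step 1 (PUSH -83): [-6, 9, -83]
step 2 (DROP): [-6, 9]
step 3 (PUSH 76): [-6, 9, 76]
step 4 (DROP): [-6, 9]
step 5 (PUSH -86): [-6, 9, -86]
step 6 (PUSH -75): [-6, 9, -86, -75]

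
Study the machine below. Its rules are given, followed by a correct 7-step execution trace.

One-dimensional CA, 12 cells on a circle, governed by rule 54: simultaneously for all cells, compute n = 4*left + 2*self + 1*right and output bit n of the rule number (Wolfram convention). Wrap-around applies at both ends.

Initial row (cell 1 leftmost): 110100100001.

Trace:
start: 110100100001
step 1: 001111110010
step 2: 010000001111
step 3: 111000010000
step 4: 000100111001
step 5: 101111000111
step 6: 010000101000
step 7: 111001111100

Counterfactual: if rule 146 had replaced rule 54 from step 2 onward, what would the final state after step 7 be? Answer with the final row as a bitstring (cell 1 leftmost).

101000010100

(re-executing steps 2..7 under rule 146; state before step 2: 001111110010)
step 2: 010111101101
step 3: 000011000000
step 4: 000100100000
step 5: 001011010000
step 6: 010000001000
step 7: 101000010100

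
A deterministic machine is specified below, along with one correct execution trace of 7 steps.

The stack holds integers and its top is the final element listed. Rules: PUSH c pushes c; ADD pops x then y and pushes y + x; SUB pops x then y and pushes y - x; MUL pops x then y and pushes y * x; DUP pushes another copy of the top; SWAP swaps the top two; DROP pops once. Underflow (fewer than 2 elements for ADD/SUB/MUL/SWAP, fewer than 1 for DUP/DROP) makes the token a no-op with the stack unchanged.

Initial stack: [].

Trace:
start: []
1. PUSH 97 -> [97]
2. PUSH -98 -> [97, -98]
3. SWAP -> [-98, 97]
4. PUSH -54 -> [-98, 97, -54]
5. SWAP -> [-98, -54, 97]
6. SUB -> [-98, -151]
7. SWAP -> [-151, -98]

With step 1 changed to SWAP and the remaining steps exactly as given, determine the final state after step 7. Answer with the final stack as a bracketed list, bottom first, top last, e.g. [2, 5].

(re-executing from step 1 with the substitution; state before step 1: [])
1. SWAP -> []
2. PUSH -98 -> [-98]
3. SWAP -> [-98]
4. PUSH -54 -> [-98, -54]
5. SWAP -> [-54, -98]
6. SUB -> [44]
7. SWAP -> [44]

[44]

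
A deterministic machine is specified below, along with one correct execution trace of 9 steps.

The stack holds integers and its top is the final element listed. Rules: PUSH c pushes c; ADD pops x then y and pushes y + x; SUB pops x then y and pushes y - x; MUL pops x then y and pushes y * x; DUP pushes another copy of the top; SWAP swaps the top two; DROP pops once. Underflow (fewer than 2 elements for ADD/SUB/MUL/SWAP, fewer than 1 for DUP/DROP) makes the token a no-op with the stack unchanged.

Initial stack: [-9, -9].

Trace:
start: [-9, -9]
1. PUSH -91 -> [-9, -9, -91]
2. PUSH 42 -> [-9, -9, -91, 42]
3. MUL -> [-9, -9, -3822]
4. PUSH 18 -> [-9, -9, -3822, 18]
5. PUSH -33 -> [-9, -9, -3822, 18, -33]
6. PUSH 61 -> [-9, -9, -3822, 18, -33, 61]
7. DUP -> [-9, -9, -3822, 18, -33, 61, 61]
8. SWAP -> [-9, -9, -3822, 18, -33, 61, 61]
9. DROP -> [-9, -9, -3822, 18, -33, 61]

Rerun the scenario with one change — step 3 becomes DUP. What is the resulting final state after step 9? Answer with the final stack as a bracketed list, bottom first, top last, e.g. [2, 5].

[-9, -9, -91, 42, 42, 18, -33, 61]

(re-executing from step 3 with the substitution; state before step 3: [-9, -9, -91, 42])
3. DUP -> [-9, -9, -91, 42, 42]
4. PUSH 18 -> [-9, -9, -91, 42, 42, 18]
5. PUSH -33 -> [-9, -9, -91, 42, 42, 18, -33]
6. PUSH 61 -> [-9, -9, -91, 42, 42, 18, -33, 61]
7. DUP -> [-9, -9, -91, 42, 42, 18, -33, 61, 61]
8. SWAP -> [-9, -9, -91, 42, 42, 18, -33, 61, 61]
9. DROP -> [-9, -9, -91, 42, 42, 18, -33, 61]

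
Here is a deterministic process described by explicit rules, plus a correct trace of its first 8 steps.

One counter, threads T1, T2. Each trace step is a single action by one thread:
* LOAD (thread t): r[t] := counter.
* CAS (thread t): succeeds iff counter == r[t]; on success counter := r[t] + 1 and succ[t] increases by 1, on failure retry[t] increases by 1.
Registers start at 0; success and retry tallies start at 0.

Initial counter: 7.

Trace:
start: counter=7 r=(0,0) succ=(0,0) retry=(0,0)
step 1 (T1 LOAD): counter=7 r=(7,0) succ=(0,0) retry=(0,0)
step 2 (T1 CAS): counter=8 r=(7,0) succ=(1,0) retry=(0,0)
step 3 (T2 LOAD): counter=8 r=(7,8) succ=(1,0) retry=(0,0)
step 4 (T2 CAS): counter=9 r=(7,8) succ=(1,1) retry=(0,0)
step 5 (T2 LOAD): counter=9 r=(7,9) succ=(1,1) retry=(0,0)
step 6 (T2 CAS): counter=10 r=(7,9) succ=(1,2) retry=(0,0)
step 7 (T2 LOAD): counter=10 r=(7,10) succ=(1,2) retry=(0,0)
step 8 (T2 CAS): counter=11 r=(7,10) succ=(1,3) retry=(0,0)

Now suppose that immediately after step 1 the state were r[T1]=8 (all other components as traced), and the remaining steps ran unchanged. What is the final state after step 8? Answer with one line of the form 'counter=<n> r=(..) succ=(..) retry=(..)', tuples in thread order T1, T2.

counter=10 r=(8,9) succ=(0,3) retry=(1,0)

state after step 1 := counter=7 r=(8,0) succ=(0,0) retry=(0,0)
step 2 (T1 CAS): counter=7 r=(8,0) succ=(0,0) retry=(1,0)
step 3 (T2 LOAD): counter=7 r=(8,7) succ=(0,0) retry=(1,0)
step 4 (T2 CAS): counter=8 r=(8,7) succ=(0,1) retry=(1,0)
step 5 (T2 LOAD): counter=8 r=(8,8) succ=(0,1) retry=(1,0)
step 6 (T2 CAS): counter=9 r=(8,8) succ=(0,2) retry=(1,0)
step 7 (T2 LOAD): counter=9 r=(8,9) succ=(0,2) retry=(1,0)
step 8 (T2 CAS): counter=10 r=(8,9) succ=(0,3) retry=(1,0)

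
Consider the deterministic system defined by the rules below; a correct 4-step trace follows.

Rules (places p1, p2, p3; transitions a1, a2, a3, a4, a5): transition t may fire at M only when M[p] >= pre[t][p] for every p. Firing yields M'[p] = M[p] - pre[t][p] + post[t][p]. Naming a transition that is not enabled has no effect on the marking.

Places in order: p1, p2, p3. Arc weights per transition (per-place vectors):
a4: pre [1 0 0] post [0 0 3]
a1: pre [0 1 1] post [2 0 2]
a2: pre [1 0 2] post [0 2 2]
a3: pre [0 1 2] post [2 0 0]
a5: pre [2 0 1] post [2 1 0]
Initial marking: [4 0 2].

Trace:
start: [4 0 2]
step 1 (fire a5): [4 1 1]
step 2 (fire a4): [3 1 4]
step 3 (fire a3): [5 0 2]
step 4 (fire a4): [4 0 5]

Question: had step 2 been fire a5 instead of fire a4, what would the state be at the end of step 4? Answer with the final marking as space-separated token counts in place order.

(re-executing from step 2 with the substitution; state before step 2: [4 1 1])
step 2 (fire a5): [4 2 0]
step 3 (fire a3): [4 2 0]
step 4 (fire a4): [3 2 3]

3 2 3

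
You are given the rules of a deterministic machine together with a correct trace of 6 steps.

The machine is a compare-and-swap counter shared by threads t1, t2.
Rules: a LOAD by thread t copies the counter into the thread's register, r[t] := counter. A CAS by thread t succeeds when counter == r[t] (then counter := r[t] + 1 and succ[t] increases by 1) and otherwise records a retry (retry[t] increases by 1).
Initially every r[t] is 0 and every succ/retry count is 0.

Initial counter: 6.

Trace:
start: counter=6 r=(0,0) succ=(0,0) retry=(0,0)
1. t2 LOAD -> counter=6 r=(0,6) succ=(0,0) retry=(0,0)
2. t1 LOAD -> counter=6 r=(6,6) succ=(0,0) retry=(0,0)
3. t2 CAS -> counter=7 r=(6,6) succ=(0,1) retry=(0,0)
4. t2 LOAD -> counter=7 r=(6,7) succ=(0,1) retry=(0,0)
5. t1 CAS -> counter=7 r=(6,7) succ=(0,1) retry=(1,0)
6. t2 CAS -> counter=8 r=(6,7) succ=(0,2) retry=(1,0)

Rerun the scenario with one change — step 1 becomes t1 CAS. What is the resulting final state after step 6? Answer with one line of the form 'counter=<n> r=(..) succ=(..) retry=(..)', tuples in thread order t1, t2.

(re-executing from step 1 with the substitution; state before step 1: counter=6 r=(0,0) succ=(0,0) retry=(0,0))
1. t1 CAS -> counter=6 r=(0,0) succ=(0,0) retry=(1,0)
2. t1 LOAD -> counter=6 r=(6,0) succ=(0,0) retry=(1,0)
3. t2 CAS -> counter=6 r=(6,0) succ=(0,0) retry=(1,1)
4. t2 LOAD -> counter=6 r=(6,6) succ=(0,0) retry=(1,1)
5. t1 CAS -> counter=7 r=(6,6) succ=(1,0) retry=(1,1)
6. t2 CAS -> counter=7 r=(6,6) succ=(1,0) retry=(1,2)

counter=7 r=(6,6) succ=(1,0) retry=(1,2)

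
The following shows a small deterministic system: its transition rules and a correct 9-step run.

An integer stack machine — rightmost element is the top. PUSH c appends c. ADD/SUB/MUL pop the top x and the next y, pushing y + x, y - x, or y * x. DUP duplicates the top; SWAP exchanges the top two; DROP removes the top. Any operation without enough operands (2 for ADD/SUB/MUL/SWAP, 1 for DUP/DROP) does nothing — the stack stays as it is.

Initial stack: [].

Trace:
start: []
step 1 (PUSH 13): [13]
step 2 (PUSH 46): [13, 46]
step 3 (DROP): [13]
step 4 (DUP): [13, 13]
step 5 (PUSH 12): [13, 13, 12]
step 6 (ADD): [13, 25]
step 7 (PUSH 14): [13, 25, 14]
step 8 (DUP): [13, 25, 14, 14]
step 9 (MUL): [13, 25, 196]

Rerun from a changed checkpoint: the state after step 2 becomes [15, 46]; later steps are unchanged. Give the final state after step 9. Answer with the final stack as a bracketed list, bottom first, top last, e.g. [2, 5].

[15, 27, 196]

state after step 2 := [15, 46]
step 3 (DROP): [15]
step 4 (DUP): [15, 15]
step 5 (PUSH 12): [15, 15, 12]
step 6 (ADD): [15, 27]
step 7 (PUSH 14): [15, 27, 14]
step 8 (DUP): [15, 27, 14, 14]
step 9 (MUL): [15, 27, 196]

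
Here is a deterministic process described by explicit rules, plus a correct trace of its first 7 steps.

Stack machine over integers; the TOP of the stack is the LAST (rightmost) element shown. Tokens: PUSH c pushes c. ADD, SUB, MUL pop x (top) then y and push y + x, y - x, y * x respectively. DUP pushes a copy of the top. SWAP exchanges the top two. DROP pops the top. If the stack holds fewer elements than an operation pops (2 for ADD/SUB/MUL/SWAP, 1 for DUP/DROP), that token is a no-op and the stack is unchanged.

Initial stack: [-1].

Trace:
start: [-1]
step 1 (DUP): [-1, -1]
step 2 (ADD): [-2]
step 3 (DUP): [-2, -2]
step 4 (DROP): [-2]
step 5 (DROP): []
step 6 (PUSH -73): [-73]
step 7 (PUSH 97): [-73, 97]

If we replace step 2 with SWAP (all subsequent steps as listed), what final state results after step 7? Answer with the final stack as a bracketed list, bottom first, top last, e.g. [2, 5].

[-1, -73, 97]

(re-executing from step 2 with the substitution; state before step 2: [-1, -1])
step 2 (SWAP): [-1, -1]
step 3 (DUP): [-1, -1, -1]
step 4 (DROP): [-1, -1]
step 5 (DROP): [-1]
step 6 (PUSH -73): [-1, -73]
step 7 (PUSH 97): [-1, -73, 97]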